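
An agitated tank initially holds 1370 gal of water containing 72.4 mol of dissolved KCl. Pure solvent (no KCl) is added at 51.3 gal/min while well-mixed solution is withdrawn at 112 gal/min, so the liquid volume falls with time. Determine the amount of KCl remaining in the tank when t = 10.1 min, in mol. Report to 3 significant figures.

24.2 mol

Total volume: dV/dt = Q_in − Q_out = -60.700 gal/min, so V(t) = 1370 − 60.700 t and V(10.1) = 756.93 gal.
No KCl enters, so dm/dt = −Q_out · (m/V).
dm/m = −Q_out dt/(V₀ − 60.700 t); integrating gives ln(m/m₀) = −(Q_out/(Q_in−Q_out)) ln(V/V₀).
m = m₀ (V₀/V)^(Q_out/(Q_in−Q_out)) = 72.4 × (1370/756.93)^(-1.8451) = 24.228 mol.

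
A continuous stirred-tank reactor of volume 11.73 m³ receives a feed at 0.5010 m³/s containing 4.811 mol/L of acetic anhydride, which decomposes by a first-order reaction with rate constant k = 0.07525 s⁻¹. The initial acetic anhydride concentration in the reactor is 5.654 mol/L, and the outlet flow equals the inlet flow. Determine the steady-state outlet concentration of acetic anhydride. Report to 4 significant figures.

Accumulation = in − out − consumed: V dC/dt = Q C_in − Q C − k V C.
At steady state: 0 = Q C_in − (Q + kV) C_ss, so C_ss = Q C_in/(Q + kV).
C_ss = 0.5010·4.811/(0.5010 + 0.07525·11.73) = 2.41031/1.38368 = 1.74195 mol/L.

1.742 mol/L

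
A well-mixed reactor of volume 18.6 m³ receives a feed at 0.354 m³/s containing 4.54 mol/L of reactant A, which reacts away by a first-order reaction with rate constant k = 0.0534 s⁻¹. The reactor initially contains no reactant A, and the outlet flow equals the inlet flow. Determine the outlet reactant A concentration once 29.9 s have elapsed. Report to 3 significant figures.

Species balance: V dC/dt = Q C_in − Q C − k V C.
dC/dt = (Q/V) C_in − (Q/V + k) C; effective rate a = Q/V + k = 0.019032 + 0.0534 = 0.072432 s⁻¹.
C_ss = Q C_in/(Q + kV) = 1.1929 mol/L; C(t) = C_ss + (C₀ − C_ss) e^(−a t).
C(29.9) = 1.1929 + (-1.1929)·e^(−0.072432·29.9) = 1.1929 + (-1.1929)·0.11467 = 1.0561 mol/L.

1.06 mol/L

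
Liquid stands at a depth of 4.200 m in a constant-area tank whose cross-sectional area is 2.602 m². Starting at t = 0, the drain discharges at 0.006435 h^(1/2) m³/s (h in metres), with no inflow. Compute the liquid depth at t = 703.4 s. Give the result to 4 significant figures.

1.391 m

With no inflow, A dh/dt = −0.006435 √h.
Separate and integrate: 2(√h − √h₀) = −(0.006435/A) t.
√h = √4.200 − 0.006435·703.4/(2·2.602) = 2.04939 − 0.869788 = 1.17960.
h = 1.17960² = 1.39146 m.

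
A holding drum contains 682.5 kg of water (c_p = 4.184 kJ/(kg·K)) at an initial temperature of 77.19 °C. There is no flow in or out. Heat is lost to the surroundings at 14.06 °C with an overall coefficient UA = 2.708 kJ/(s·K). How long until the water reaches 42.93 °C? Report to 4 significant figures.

825.0 s

Unsteady energy balance on the tank contents: M c_p dT/dt = −UA(T − T_amb).
τ = M c_p/UA = 1054.50 s; T_ss = T_amb = 14.0600 °C.
T(t) = T_ss + (T₀ − T_ss)e^(−t/τ); set T = 42.93:
t = −τ ln[(T − T_ss)/(T₀ − T_ss)] = −1054.50 · ln(0.457310) = 825.032 s.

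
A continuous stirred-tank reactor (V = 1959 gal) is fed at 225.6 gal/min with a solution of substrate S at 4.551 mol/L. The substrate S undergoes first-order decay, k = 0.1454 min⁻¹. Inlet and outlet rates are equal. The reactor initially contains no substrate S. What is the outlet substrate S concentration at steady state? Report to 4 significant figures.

2.011 mol/L

Species balance: V dC/dt = Q C_in − Q C − k V C.
At steady state: 0 = Q C_in − (Q + kV) C_ss, so C_ss = Q C_in/(Q + kV).
C_ss = 225.6·4.551/(225.6 + 0.1454·1959) = 1026.71/510.439 = 2.01142 mol/L.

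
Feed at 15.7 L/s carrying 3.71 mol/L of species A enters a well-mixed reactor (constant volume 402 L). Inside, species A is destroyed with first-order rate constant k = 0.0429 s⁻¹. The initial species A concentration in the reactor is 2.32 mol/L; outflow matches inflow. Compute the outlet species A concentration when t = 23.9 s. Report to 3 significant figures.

Species balance: V dC/dt = Q C_in − Q C − k V C.
dC/dt = (Q/V) C_in − (Q/V + k) C; effective rate a = Q/V + k = 0.039055 + 0.0429 = 0.081955 s⁻¹.
C_ss = Q C_in/(Q + kV) = 1.7680 mol/L; C(t) = C_ss + (C₀ − C_ss) e^(−a t).
C(23.9) = 1.7680 + (0.55204)·e^(−0.081955·23.9) = 1.7680 + (0.55204)·0.14104 = 1.8458 mol/L.

1.85 mol/L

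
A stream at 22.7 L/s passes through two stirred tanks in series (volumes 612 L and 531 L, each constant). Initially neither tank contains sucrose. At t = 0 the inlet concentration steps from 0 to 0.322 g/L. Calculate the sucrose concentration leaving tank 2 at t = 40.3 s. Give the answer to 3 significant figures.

0.153 g/L

Each tank obeys Vᵢ dCᵢ/dt = Q(Cᵢ₋₁ − Cᵢ), so τᵢ = Vᵢ/Q.
τ₁ = 612/22.7 = 26.960 s; τ₂ = 531/22.7 = 23.392 s.
Solving the cascade with C₁(0)=C₂(0)=0 gives C₂(t) = C_in[1 − (τ₁ e^(−t/τ₁) − τ₂ e^(−t/τ₂))/(τ₁ − τ₂)].
At t = 40.3: e^(−t/τ₁) = 0.22430, e^(−t/τ₂) = 0.17856.
C₂ = 0.322·[1 − (26.960·0.22430 − 23.392·0.17856)/(3.5683)] = 0.322·0.47591 = 0.15324 g/L.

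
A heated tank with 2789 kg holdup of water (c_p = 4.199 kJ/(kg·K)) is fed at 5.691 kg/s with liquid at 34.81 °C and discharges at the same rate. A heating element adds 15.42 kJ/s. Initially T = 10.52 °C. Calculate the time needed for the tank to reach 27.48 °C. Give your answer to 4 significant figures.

558.7 s

Heat balance on the well-mixed liquid: M c_p dT/dt = ṁ c_p (T_in − T) + 15.42.
τ = M/ṁ = 490.072 s; T_ss = T_in + Q̇/(ṁ c_p) = 35.4553 °C.
T(t) = T_ss + (T₀ − T_ss) e^(−t/τ). Set T = 27.48:
e^(−t/τ) = (27.48 − 35.4553)/(10.52 − 35.4553) = 0.319839
t = −490.072 · ln(0.319839) = 558.651 s.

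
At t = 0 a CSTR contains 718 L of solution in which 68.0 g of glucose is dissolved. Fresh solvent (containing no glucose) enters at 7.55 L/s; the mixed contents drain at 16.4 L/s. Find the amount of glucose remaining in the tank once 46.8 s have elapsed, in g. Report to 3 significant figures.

13.8 g

Total volume: dV/dt = Q_in − Q_out = -8.8500 L/s, so V(t) = 718 − 8.8500 t and V(46.8) = 303.82 L.
No glucose enters, so dm/dt = −Q_out · (m/V).
dm/m = −Q_out dt/(V₀ − 8.8500 t); integrating gives ln(m/m₀) = −(Q_out/(Q_in−Q_out)) ln(V/V₀).
m = m₀ (V₀/V)^(Q_out/(Q_in−Q_out)) = 68.0 × (718/303.82)^(-1.8531) = 13.815 g.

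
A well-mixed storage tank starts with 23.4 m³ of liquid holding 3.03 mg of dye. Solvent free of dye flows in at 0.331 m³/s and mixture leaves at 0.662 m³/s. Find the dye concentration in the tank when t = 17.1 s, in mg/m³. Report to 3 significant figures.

0.0982 mg/m³

Let m(t) be the amount of dye. Volume: V(t) = V₀ + (Q_in − Q_out) t = 23.4 − 0.33100 t; V(17.1) = 17.740 m³.
Solute balance: dm/dt = 0 − Q_out C = −Q_out m/V(t).
Separate: dm/m = −Q_out dt/V(t) ⇒ ln(m/m₀) = −(Q_out/(Q_in−Q_out)) ln(V/V₀).
m = m₀ (V₀/V)^(Q_out/(Q_in−Q_out)) = 3.03 × (23.4/17.740)^(-2.0000) = 1.7415 mg.
C = m/V = 1.7415/17.740 = 0.098166 mg/m³.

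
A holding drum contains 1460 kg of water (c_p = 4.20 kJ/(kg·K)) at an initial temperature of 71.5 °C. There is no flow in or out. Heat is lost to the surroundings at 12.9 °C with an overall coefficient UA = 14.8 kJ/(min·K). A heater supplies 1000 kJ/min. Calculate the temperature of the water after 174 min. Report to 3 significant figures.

74.6 °C

Energy balance: M c_p dT/dt = −UA(T − T_amb) + Q̇.
dT/dt = (T_ss − T)/τ with T_ss = T_amb + Q̇/UA = 12.9 + 1000/14.8 = 80.468 °C, τ = M c_p/UA = 1460·4.20/14.8 = 414.32 min.
Integrating: T(t) = T_ss + (T₀ − T_ss) e^(−t/τ).
T(174) = 80.468 + (-8.9676)·0.65707 = 74.575 °C.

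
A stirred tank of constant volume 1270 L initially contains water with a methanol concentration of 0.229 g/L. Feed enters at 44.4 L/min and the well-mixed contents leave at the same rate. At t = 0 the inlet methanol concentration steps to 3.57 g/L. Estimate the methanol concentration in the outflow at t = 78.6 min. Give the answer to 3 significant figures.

Species balance on the tank: V dC/dt = Q(C_in − C).
So dC/dt = (C_in − C)/τ with τ = V/Q = 1270/44.4 = 28.604 min.
Solution: C(t) = C_in + (C₀ − C_in) e^(−t/τ).
C(78.6) = 3.57 + (0.229 − 3.57)·e^(−78.6/28.604) = 3.57 + (-3.3410)·0.064062 = 3.3560 g/L.

3.36 g/L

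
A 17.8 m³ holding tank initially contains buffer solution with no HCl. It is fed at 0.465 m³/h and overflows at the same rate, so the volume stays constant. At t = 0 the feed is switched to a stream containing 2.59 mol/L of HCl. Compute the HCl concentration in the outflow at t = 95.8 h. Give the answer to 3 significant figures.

Transient balance on the dissolved component: V dC/dt = Q(C_in − C).
Time constant τ = V/Q = 17.8/0.465 = 38.280 h.
This is linear first-order; C(t) = C_in + (C₀ − C_in) e^(−t/τ).
C(95.8) = 2.59 + (0 − 2.59)·e^(−95.8/38.280) = 2.59 + (-2.5900)·0.081869 = 2.3780 mol/L.

2.38 mol/L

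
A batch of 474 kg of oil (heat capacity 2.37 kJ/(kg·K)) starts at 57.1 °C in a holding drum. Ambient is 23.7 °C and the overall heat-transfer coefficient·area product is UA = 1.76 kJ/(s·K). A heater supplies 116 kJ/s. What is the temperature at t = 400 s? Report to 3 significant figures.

Lumped-capacitance energy balance: M c_p dT/dt = UA(T_amb − T) + Q̇.
dT/dt = (T_ss − T)/τ with T_ss = T_amb + Q̇/UA = 23.7 + 116/1.76 = 89.609 °C, τ = M c_p/UA = 474·2.37/1.76 = 638.28 s.
This is linear first-order; T(t) = T_ss + (T₀ − T_ss) e^(−t/τ).
T(400) = 89.609 + (-32.509)·0.53436 = 72.237 °C.

72.2 °C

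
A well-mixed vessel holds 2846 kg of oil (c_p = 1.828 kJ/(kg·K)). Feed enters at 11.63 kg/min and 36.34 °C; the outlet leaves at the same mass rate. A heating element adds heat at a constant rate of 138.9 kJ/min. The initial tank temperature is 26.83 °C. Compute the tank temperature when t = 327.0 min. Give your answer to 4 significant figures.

Energy balance: M c_p dT/dt = ṁ c_p (T_in − T) + 138.9.
Rearrange: dT/dt = (T_ss − T)/τ with τ = M/ṁ = 244.712 min and T_ss = T_in + Q̇/(ṁ c_p) = 42.8735 °C.
This is linear first-order; T(t) = T_ss + (T₀ − T_ss) e^(−t/τ).
T(327.0) = 42.8735 + (-16.0435)·e^(−327.0/244.712) = 42.8735 + (-16.0435)·0.262826 = 38.6569 °C.

38.66 °C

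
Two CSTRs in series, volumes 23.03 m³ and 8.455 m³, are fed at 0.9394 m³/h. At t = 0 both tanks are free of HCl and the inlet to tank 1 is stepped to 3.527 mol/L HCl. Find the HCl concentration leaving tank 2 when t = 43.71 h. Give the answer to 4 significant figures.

2.606 mol/L

Species balance on tank i: dCᵢ/dt = (Cᵢ₋₁ − Cᵢ)/τᵢ with τᵢ = Vᵢ/Q.
τ₁ = 23.03/0.9394 = 24.5156 h; τ₂ = 8.455/0.9394 = 9.00043 h.
Tank 1: C₁ = C_in(1 − e^(−t/τ₁)). Tank 2 (τ₁ ≠ τ₂): C₂ = C_in[1 − (τ₁ e^(−t/τ₁) − τ₂ e^(−t/τ₂))/(τ₁ − τ₂)].
At t = 43.71: e^(−t/τ₁) = 0.168143, e^(−t/τ₂) = 0.00777815.
C₂ = 3.527·[1 − (24.5156·0.168143 − 9.00043·0.00777815)/(15.5152)] = 3.527·0.738830 = 2.60585 mol/L.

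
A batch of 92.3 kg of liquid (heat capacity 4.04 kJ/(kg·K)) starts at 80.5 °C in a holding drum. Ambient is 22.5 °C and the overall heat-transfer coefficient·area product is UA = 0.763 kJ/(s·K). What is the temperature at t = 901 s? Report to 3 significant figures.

Lumped-capacitance energy balance: M c_p dT/dt = UA(T_amb − T).
dT/dt = (T_ss − T)/τ with T_ss = T_amb = 22.500 °C, τ = M c_p/UA = 92.3·4.04/0.763 = 488.72 s.
Integrating: T(t) = T_ss + (T₀ − T_ss) e^(−t/τ).
T(901) = 22.500 + (58.000)·0.15825 = 31.678 °C.

31.7 °C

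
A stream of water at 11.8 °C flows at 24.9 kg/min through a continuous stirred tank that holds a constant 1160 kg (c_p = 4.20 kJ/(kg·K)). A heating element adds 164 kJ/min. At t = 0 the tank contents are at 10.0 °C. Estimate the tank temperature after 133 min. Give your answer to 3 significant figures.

13.2 °C

M c_p dT/dt = ṁ c_p (T_in − T) + Q̇.
Rearrange: dT/dt = (T_ss − T)/τ with τ = M/ṁ = 46.586 min and T_ss = T_in + Q̇/(ṁ c_p) = 13.368 °C.
Solution: T(t) = T_ss + (T₀ − T_ss) e^(−t/τ).
T(133) = 13.368 + (-3.3682)·e^(−133/46.586) = 13.368 + (-3.3682)·0.057561 = 13.174 °C.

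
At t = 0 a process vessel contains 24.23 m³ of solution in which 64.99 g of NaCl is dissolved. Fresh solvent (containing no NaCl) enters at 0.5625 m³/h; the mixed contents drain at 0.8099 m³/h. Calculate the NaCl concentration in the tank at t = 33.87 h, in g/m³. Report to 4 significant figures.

Total volume: dV/dt = Q_in − Q_out = -0.247400 m³/h, so V(t) = 24.23 − 0.247400 t and V(33.87) = 15.8506 m³.
Species balance (pure solvent in): dm/dt = −Q_out · m/V(t).
Separate: dm/m = −Q_out dt/V(t) ⇒ ln(m/m₀) = −(Q_out/(Q_in−Q_out)) ln(V/V₀).
m = m₀ (V₀/V)^(Q_out/(Q_in−Q_out)) = 64.99 × (24.23/15.8506)^(-3.27365) = 16.1989 g.
C = m/V = 16.1989/15.8506 = 1.02198 g/m³.

1.022 g/m³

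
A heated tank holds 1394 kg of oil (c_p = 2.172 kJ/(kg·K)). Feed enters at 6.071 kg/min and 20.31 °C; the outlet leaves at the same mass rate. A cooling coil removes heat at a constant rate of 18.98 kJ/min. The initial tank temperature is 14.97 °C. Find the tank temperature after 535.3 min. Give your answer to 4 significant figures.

Unsteady energy balance on the tank contents: M c_p dT/dt = ṁ c_p (T_in − T) − 18.98.
Rearrange: dT/dt = (T_ss − T)/τ with τ = M/ṁ = 229.616 min and T_ss = T_in − Q̇/(ṁ c_p) = 18.8706 °C.
T approaches T_ss exponentially: T(t) = T_ss + (T₀ − T_ss) e^(−t/τ).
T(535.3) = 18.8706 + (-3.90062)·e^(−535.3/229.616) = 18.8706 + (-3.90062)·0.0971712 = 18.4916 °C.

18.49 °C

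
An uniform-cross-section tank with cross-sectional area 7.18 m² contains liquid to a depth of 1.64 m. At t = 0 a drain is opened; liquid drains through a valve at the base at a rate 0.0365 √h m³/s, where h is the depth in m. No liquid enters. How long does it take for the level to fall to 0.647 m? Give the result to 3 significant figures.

187 s

A dh/dt = −Q_out = −0.0365 √h.
∫ h^(−1/2) dh = −(0.0365/A) ∫ dt, giving 2√h = 2√h₀ − (0.0365/A) t.
t = 2A(√h₀ − √h)/0.0365 = 2·7.18·(√1.64 − √0.647)/0.0365
  = 14.360 × (1.2806 − 0.80436) / 0.0365 = 187.37 s.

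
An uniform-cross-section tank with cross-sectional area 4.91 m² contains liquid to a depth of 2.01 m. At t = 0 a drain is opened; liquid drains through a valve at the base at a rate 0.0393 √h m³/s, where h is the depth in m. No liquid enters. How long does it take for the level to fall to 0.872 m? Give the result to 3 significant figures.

Volume balance on the tank: A dh/dt = −0.0393 √h.
∫ h^(−1/2) dh = −(0.0393/A) ∫ dt, giving 2√h = 2√h₀ − (0.0393/A) t.
t = 2A(√h₀ − √h)/0.0393 = 2·4.91·(√2.01 − √0.872)/0.0393
  = 9.8200 × (1.4177 − 0.93381) / 0.0393 = 120.92 s.

121 s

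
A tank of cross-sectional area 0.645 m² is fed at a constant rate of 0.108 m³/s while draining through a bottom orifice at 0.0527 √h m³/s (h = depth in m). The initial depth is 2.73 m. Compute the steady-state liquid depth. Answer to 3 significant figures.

A dh/dt = Q_in − 0.0527 √h. Steady state requires inflow = outflow:
Q_in = 0.0527 √h_ss ⇒ √h_ss = 0.108/0.0527 = 2.0493.
h_ss = 2.0493² = 4.1998 m. (Since h₀ = 2.73 m < h_ss, the level will rise toward this value.)

4.20 m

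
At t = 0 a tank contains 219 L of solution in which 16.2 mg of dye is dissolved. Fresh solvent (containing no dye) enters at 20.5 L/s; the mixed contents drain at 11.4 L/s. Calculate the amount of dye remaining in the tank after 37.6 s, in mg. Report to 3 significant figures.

Total volume: dV/dt = Q_in − Q_out = 9.1000 L/s, so V(t) = 219 + 9.1000 t and V(37.6) = 561.16 L.
Species balance (pure solvent in): dm/dt = −Q_out · m/V(t).
Separate: dm/m = −Q_out dt/V(t) ⇒ ln(m/m₀) = −(Q_out/(Q_in−Q_out)) ln(V/V₀).
m = m₀ (V₀/V)^(Q_out/(Q_in−Q_out)) = 16.2 × (219/561.16)^(1.2527) = 4.9841 mg.

4.98 mg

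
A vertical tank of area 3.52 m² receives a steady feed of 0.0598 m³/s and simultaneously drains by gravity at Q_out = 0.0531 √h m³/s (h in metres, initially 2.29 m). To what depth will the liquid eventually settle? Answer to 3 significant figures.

Level balance: A dh/dt = 0.0598 − 0.0531 √h. Setting dh/dt = 0:
Q_in = 0.0531 √h_ss ⇒ √h_ss = 0.0598/0.0531 = 1.1262.
h_ss = 1.1262² = 1.2683 m. (Since h₀ = 2.29 m > h_ss, the level will fall toward this value.)

1.27 m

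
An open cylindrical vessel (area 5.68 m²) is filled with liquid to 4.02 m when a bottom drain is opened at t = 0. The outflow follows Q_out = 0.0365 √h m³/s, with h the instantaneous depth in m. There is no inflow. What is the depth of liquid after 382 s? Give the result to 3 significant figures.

0.605 m

With no inflow, A dh/dt = −0.0365 √h.
∫ h^(−1/2) dh = −(0.0365/A) ∫ dt, giving 2√h = 2√h₀ − (0.0365/A) t.
√h = √4.02 − 0.0365·382/(2·5.68) = 2.0050 − 1.2274 = 0.77762.
h = 0.77762² = 0.60469 m.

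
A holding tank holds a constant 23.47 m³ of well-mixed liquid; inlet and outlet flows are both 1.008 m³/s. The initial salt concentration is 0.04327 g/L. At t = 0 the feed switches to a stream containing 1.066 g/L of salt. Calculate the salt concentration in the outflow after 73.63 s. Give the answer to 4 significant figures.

1.023 g/L

Species balance on the tank: V dC/dt = Q(C_in − C).
So dC/dt = (C_in − C)/τ with τ = V/Q = 23.47/1.008 = 23.2837 s.
Solution: C(t) = C_in + (C₀ − C_in) e^(−t/τ).
C(73.63) = 1.066 + (0.04327 − 1.066)·e^(−73.63/23.2837) = 1.066 + (-1.02273)·0.0423285 = 1.02271 g/L.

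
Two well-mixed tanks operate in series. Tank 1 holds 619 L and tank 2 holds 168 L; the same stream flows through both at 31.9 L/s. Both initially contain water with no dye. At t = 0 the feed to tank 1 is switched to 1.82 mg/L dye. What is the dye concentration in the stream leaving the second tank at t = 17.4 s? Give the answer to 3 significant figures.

Each tank obeys Vᵢ dCᵢ/dt = Q(Cᵢ₋₁ − Cᵢ), so τᵢ = Vᵢ/Q.
τ₁ = 619/31.9 = 19.404 s; τ₂ = 168/31.9 = 5.2665 s.
Solving the cascade with C₁(0)=C₂(0)=0 gives C₂(t) = C_in[1 − (τ₁ e^(−t/τ₁) − τ₂ e^(−t/τ₂))/(τ₁ − τ₂)].
At t = 17.4: e^(−t/τ₁) = 0.40791, e^(−t/τ₂) = 0.036739.
C₂ = 1.82·[1 − (19.404·0.40791 − 5.2665·0.036739)/(14.138)] = 1.82·0.45382 = 0.82596 mg/L.

0.826 mg/L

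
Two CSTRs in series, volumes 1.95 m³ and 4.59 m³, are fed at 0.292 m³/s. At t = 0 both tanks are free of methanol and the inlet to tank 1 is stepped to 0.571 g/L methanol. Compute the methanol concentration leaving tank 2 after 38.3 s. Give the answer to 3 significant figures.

0.486 g/L

Each tank obeys Vᵢ dCᵢ/dt = Q(Cᵢ₋₁ − Cᵢ), so τᵢ = Vᵢ/Q.
τ₁ = 1.95/0.292 = 6.6781 s; τ₂ = 4.59/0.292 = 15.719 s.
Tank 1: C₁ = C_in(1 − e^(−t/τ₁)). Tank 2 (τ₁ ≠ τ₂): C₂ = C_in[1 − (τ₁ e^(−t/τ₁) − τ₂ e^(−t/τ₂))/(τ₁ − τ₂)].
At t = 38.3: e^(−t/τ₁) = 0.0032303, e^(−t/τ₂) = 0.087465.
C₂ = 0.571·[1 − (6.6781·0.0032303 − 15.719·0.087465)/(-9.0411)] = 0.571·0.85032 = 0.48553 g/L.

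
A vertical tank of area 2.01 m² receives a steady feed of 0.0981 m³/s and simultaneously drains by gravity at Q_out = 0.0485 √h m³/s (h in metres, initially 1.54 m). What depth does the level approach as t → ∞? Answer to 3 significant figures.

Level balance: A dh/dt = 0.0981 − 0.0485 √h. Setting dh/dt = 0:
Q_in = 0.0485 √h_ss ⇒ √h_ss = 0.0981/0.0485 = 2.0227.
h_ss = 2.0227² = 4.0912 m. (Since h₀ = 1.54 m < h_ss, the level will rise toward this value.)

4.09 m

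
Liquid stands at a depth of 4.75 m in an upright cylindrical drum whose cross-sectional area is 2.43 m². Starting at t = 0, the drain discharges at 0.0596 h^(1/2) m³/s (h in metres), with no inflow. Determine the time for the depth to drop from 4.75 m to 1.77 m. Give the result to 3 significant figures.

69.2 s

With no inflow, A dh/dt = −0.0596 √h.
This is separable: 2 d(√h)/dt = −0.0596/A, so √h = √h₀ − (0.0596/(2A)) t.
t = 2A(√h₀ − √h)/0.0596 = 2·2.43·(√4.75 − √1.77)/0.0596
  = 4.8600 × (2.1794 − 1.3304) / 0.0596 = 69.233 s.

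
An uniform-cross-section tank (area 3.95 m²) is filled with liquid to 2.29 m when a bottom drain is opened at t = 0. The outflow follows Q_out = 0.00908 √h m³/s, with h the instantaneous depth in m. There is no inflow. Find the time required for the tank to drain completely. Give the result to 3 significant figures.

With no inflow, A dh/dt = −0.00908 √h.
This is separable: 2 d(√h)/dt = −0.00908/A, so √h = √h₀ − (0.00908/(2A)) t.
Tank is empty when √h = 0: t_empty = 2A√h₀/0.00908.
t_empty = 2·3.95·√2.29/0.00908 = 7.9000·1.5133/0.00908 = 1316.6 s.

1320 s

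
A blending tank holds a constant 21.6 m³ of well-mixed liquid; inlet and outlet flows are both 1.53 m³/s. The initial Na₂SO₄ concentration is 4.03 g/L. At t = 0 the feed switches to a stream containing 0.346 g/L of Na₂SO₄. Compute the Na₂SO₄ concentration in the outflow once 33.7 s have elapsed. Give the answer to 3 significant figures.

0.685 g/L

Accumulation = in − out for the solute gives V dC/dt = Q(C_in − C).
So dC/dt = (C_in − C)/τ with τ = V/Q = 21.6/1.53 = 14.118 s.
This is linear first-order; C(t) = C_in + (C₀ − C_in) e^(−t/τ).
C(33.7) = 0.346 + (4.03 − 0.346)·e^(−33.7/14.118) = 0.346 + (3.6840)·0.091897 = 0.68455 g/L.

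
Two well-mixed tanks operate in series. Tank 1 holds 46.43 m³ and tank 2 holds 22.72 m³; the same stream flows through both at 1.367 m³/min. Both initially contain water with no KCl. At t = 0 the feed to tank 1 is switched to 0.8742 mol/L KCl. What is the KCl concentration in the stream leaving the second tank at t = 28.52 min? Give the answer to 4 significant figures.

Time constants: τᵢ = Vᵢ/Q for each well-mixed tank.
τ₁ = 46.43/1.367 = 33.9649 min; τ₂ = 22.72/1.367 = 16.6203 min.
Solving the cascade with C₁(0)=C₂(0)=0 gives C₂(t) = C_in[1 − (τ₁ e^(−t/τ₁) − τ₂ e^(−t/τ₂))/(τ₁ − τ₂)].
At t = 28.52: e^(−t/τ₁) = 0.431844, e^(−t/τ₂) = 0.179789.
C₂ = 0.8742·[1 − (33.9649·0.431844 − 16.6203·0.179789)/(17.3446)] = 0.8742·0.326626 = 0.285536 mol/L.

0.2855 mol/L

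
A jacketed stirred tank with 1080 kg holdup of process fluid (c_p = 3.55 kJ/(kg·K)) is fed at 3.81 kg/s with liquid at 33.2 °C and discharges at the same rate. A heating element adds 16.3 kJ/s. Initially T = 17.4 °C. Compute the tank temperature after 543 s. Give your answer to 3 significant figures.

31.9 °C

M c_p dT/dt = ṁ c_p (T_in − T) + Q̇.
Rearrange: dT/dt = (T_ss − T)/τ with τ = M/ṁ = 283.46 s and T_ss = T_in + Q̇/(ṁ c_p) = 34.405 °C.
T approaches T_ss exponentially: T(t) = T_ss + (T₀ − T_ss) e^(−t/τ).
T(543) = 34.405 + (-17.005)·e^(−543/283.46) = 34.405 + (-17.005)·0.14726 = 31.901 °C.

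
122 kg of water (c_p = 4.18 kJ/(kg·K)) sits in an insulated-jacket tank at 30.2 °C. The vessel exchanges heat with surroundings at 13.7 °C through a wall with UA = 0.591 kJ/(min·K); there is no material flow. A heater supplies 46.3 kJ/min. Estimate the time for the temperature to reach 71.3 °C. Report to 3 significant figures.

943 min

First-law balance (no shaft work): M c_p dT/dt = −UA(T − T_amb) + Q̇.
τ = M c_p/UA = 862.88 min; T_ss = T_amb + Q̇/UA = 13.7 + 46.3/0.591 = 92.042 °C.
T(t) = T_ss + (T₀ − T_ss)e^(−t/τ); set T = 71.3:
t = −τ ln[(T − T_ss)/(T₀ − T_ss)] = −862.88 · ln(0.33540) = 942.63 min.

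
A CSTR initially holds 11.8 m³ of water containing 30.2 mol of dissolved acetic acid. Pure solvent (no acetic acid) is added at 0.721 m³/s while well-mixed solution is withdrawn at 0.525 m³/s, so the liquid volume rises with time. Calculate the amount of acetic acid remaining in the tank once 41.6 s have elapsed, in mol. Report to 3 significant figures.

Let m(t) be the amount of acetic acid. Volume: V(t) = V₀ + (Q_in − Q_out) t = 11.8 + 0.19600 t; V(41.6) = 19.954 m³.
Solute balance: dm/dt = 0 − Q_out C = −Q_out m/V(t).
Separate: dm/m = −Q_out dt/V(t) ⇒ ln(m/m₀) = −(Q_out/(Q_in−Q_out)) ln(V/V₀).
m = m₀ (V₀/V)^(Q_out/(Q_in−Q_out)) = 30.2 × (11.8/19.954)^(2.6786) = 7.3947 mol.

7.39 mol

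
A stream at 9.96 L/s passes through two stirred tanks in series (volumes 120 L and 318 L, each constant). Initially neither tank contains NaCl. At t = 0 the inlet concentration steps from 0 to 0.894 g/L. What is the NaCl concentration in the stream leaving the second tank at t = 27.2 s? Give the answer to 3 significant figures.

Each tank obeys Vᵢ dCᵢ/dt = Q(Cᵢ₋₁ − Cᵢ), so τᵢ = Vᵢ/Q.
τ₁ = 120/9.96 = 12.048 s; τ₂ = 318/9.96 = 31.928 s.
Tank 1: C₁ = C_in(1 − e^(−t/τ₁)). Tank 2 (τ₁ ≠ τ₂): C₂ = C_in[1 − (τ₁ e^(−t/τ₁) − τ₂ e^(−t/τ₂))/(τ₁ − τ₂)].
At t = 27.2: e^(−t/τ₁) = 0.10460, e^(−t/τ₂) = 0.42659.
C₂ = 0.894·[1 − (12.048·0.10460 − 31.928·0.42659)/(-19.880)] = 0.894·0.37826 = 0.33816 g/L.

0.338 g/L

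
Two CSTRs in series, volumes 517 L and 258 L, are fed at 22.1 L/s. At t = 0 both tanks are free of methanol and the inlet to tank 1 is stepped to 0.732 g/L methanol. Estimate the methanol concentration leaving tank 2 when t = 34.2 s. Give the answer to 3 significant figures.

0.432 g/L

Time constants: τᵢ = Vᵢ/Q for each well-mixed tank.
τ₁ = 517/22.1 = 23.394 s; τ₂ = 258/22.1 = 11.674 s.
Tank 1: C₁ = C_in(1 − e^(−t/τ₁)). Tank 2 (τ₁ ≠ τ₂): C₂ = C_in[1 − (τ₁ e^(−t/τ₁) − τ₂ e^(−t/τ₂))/(τ₁ − τ₂)].
At t = 34.2: e^(−t/τ₁) = 0.23179, e^(−t/τ₂) = 0.053422.
C₂ = 0.732·[1 − (23.394·0.23179 − 11.674·0.053422)/(11.719)] = 0.732·0.59054 = 0.43227 g/L.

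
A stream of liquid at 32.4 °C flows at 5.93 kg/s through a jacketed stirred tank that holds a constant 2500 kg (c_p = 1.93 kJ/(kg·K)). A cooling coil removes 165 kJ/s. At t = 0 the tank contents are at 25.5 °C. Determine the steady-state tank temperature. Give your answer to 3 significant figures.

First-law balance (no shaft work): M c_p dT/dt = ṁ c_p (T_in − T) − 165.
At steady state dT/dt = 0 ⇒ T_ss = T_in − Q̇/(ṁ c_p) = 32.4 − 165/(5.93·1.93) = 17.983 °C.

18.0 °C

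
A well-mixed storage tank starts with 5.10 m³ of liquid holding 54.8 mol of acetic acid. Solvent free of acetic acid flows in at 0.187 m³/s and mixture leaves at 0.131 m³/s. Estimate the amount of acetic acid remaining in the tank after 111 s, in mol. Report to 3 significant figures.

Total volume: dV/dt = Q_in − Q_out = 0.056000 m³/s, so V(t) = 5.10 + 0.056000 t and V(111) = 11.316 m³.
No acetic acid enters, so dm/dt = −Q_out · (m/V).
Separate: dm/m = −Q_out dt/V(t) ⇒ ln(m/m₀) = −(Q_out/(Q_in−Q_out)) ln(V/V₀).
m = m₀ (V₀/V)^(Q_out/(Q_in−Q_out)) = 54.8 × (5.10/11.316)^(2.3393) = 8.4938 mol.

8.49 mol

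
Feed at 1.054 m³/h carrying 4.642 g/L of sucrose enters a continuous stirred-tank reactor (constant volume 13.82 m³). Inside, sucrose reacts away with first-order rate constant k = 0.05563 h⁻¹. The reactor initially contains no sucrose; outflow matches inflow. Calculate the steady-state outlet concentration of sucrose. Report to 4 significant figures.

Species balance: V dC/dt = Q C_in − Q C − k V C.
At steady state: 0 = Q C_in − (Q + kV) C_ss, so C_ss = Q C_in/(Q + kV).
C_ss = 1.054·4.642/(1.054 + 0.05563·13.82) = 4.89267/1.82281 = 2.68414 g/L.

2.684 g/L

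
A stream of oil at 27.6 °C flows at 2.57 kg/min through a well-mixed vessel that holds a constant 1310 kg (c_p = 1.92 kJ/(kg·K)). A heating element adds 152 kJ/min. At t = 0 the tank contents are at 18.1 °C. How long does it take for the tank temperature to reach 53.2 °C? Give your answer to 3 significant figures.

1040 min

M c_p dT/dt = ṁ c_p (T_in − T) + Q̇.
τ = M/ṁ = 509.73 min; T_ss = T_in + Q̇/(ṁ c_p) = 58.404 °C.
T(t) = T_ss + (T₀ − T_ss) e^(−t/τ). Set T = 53.2:
e^(−t/τ) = (53.2 − 58.404)/(18.1 − 58.404) = 0.12912
t = −509.73 · ln(0.12912) = 1043.4 min.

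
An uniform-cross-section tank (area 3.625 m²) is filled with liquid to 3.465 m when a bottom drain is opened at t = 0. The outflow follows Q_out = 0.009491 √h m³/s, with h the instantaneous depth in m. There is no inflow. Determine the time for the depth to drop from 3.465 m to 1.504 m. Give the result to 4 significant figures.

With no inflow, A dh/dt = −0.009491 √h.
Separate and integrate: 2(√h − √h₀) = −(0.009491/A) t.
t = 2A(√h₀ − √h)/0.009491 = 2·3.625·(√3.465 − √1.504)/0.009491
  = 7.25000 × (1.86145 − 1.22638) / 0.009491 = 485.122 s.

485.1 s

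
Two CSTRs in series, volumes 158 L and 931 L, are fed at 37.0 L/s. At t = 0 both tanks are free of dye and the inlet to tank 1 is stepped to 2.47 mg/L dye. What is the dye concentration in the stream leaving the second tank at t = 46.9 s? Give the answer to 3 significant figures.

Time constants: τᵢ = Vᵢ/Q for each well-mixed tank.
τ₁ = 158/37.0 = 4.2703 s; τ₂ = 931/37.0 = 25.162 s.
Solving the cascade with C₁(0)=C₂(0)=0 gives C₂(t) = C_in[1 − (τ₁ e^(−t/τ₁) − τ₂ e^(−t/τ₂))/(τ₁ − τ₂)].
At t = 46.9: e^(−t/τ₁) = 1.6990e-05, e^(−t/τ₂) = 0.15507.
C₂ = 2.47·[1 − (4.2703·1.6990e-05 − 25.162·0.15507)/(-20.892)] = 2.47·0.81324 = 2.0087 mg/L.

2.01 mg/L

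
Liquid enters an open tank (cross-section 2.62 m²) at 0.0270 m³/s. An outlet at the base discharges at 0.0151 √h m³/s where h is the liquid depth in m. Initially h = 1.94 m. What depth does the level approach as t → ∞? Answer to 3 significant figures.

Accumulation of liquid (constant cross-section A): A dh/dt = Q_in − 0.0151 √h. At steady state dh/dt = 0:
Q_in = 0.0151 √h_ss ⇒ √h_ss = 0.0270/0.0151 = 1.7881.
h_ss = 1.7881² = 3.1972 m. (Since h₀ = 1.94 m < h_ss, the level will rise toward this value.)

3.20 m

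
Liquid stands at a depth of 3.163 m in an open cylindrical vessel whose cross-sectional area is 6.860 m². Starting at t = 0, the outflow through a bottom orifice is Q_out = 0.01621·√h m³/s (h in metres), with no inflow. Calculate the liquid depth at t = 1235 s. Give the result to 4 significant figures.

With no inflow, A dh/dt = −0.01621 √h.
∫ h^(−1/2) dh = −(0.01621/A) ∫ dt, giving 2√h = 2√h₀ − (0.01621/A) t.
√h = √3.163 − 0.01621·1235/(2·6.860) = 1.77848 − 1.45914 = 0.319346.
h = 0.319346² = 0.101982 m.

0.1020 m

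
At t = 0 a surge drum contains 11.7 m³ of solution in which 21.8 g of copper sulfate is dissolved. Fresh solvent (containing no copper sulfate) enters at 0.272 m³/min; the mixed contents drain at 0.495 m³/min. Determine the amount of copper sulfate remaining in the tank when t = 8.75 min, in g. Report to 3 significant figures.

14.5 g

Let m(t) be the amount of copper sulfate. Volume: V(t) = V₀ + (Q_in − Q_out) t = 11.7 − 0.22300 t; V(8.75) = 9.7487 m³.
Species balance (pure solvent in): dm/dt = −Q_out · m/V(t).
dm/m = −Q_out dt/(V₀ − 0.22300 t); integrating gives ln(m/m₀) = −(Q_out/(Q_in−Q_out)) ln(V/V₀).
m = m₀ (V₀/V)^(Q_out/(Q_in−Q_out)) = 21.8 × (11.7/9.7487)^(-2.2197) = 14.540 g.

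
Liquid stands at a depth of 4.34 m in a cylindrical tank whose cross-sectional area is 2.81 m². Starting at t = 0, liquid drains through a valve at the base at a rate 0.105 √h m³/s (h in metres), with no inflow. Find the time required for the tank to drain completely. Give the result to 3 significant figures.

112 s

Accumulation of liquid (constant cross-section A): A dh/dt = −0.105 √h.
This is separable: 2 d(√h)/dt = −0.105/A, so √h = √h₀ − (0.105/(2A)) t.
Set h = 0: 2√h₀ = (0.105/A) t_empty ⇒ t_empty = 2A√h₀/0.105.
t_empty = 2·2.81·√4.34/0.105 = 5.6200·2.0833/0.105 = 111.50 s.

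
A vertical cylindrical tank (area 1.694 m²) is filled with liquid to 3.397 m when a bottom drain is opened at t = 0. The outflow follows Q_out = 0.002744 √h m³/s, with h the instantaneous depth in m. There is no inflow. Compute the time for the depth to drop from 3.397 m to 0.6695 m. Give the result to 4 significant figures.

A dh/dt = −Q_out = −0.002744 √h.
∫ h^(−1/2) dh = −(0.002744/A) ∫ dt, giving 2√h = 2√h₀ − (0.002744/A) t.
t = 2A(√h₀ − √h)/0.002744 = 2·1.694·(√3.397 − √0.6695)/0.002744
  = 3.38800 × (1.84310 − 0.818230) / 0.002744 = 1265.40 s.

1265 s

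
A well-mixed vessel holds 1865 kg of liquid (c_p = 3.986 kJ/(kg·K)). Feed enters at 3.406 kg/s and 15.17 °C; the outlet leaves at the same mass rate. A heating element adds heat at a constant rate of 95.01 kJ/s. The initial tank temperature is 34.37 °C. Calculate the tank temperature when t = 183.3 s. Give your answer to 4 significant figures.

First-law balance (no shaft work): M c_p dT/dt = ṁ c_p (T_in − T) + 95.01.
τ = M/ṁ = 547.563 s; T_ss = T_in + Q̇/(ṁ c_p) = 15.17 + 95.01/(3.406·3.986) = 22.1682 °C.
Solution: T(t) = T_ss + (T₀ − T_ss) e^(−t/τ).
T(183.3) = 22.1682 + (12.2018)·e^(−183.3/547.563) = 22.1682 + (12.2018)·0.715513 = 30.8987 °C.

30.90 °C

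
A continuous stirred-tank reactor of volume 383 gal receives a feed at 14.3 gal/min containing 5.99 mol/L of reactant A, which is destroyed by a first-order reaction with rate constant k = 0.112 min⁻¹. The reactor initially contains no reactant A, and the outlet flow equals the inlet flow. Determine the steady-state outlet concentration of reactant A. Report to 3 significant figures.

1.50 mol/L

Species balance: V dC/dt = Q C_in − Q C − k V C.
At steady state: 0 = Q C_in − (Q + kV) C_ss, so C_ss = Q C_in/(Q + kV).
C_ss = 14.3·5.99/(14.3 + 0.112·383) = 85.657/57.196 = 1.4976 mol/L.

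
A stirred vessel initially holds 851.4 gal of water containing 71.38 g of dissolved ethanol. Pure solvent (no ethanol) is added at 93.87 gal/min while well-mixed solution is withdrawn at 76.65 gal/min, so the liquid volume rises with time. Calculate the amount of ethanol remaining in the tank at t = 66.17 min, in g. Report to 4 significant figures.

Let m(t) be the amount of ethanol. Volume: V(t) = V₀ + (Q_in − Q_out) t = 851.4 + 17.2200 t; V(66.17) = 1990.85 gal.
No ethanol enters, so dm/dt = −Q_out · (m/V).
dm/m = −Q_out dt/(V₀ + 17.2200 t); integrating gives ln(m/m₀) = −(Q_out/(Q_in−Q_out)) ln(V/V₀).
m = m₀ (V₀/V)^(Q_out/(Q_in−Q_out)) = 71.38 × (851.4/1990.85)^(4.45122) = 1.62743 g.

1.627 g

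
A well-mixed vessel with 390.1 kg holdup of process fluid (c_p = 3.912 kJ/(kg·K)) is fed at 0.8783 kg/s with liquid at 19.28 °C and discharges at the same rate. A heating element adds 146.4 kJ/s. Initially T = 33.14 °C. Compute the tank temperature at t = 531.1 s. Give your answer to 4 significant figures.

53.19 °C

M c_p dT/dt = ṁ c_p (T_in − T) + Q̇.
τ = M/ṁ = 444.153 s; T_ss = T_in + Q̇/(ṁ c_p) = 19.28 + 146.4/(0.8783·3.912) = 61.8888 °C.
T approaches T_ss exponentially: T(t) = T_ss + (T₀ − T_ss) e^(−t/τ).
T(531.1) = 61.8888 + (-28.7488)·e^(−531.1/444.153) = 61.8888 + (-28.7488)·0.302475 = 53.1930 °C.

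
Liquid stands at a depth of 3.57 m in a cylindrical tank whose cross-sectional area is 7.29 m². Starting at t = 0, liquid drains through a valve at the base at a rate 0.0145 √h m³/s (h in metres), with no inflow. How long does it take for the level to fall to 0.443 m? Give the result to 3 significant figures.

1230 s

A dh/dt = −Q_out = −0.0145 √h.
This is separable: 2 d(√h)/dt = −0.0145/A, so √h = √h₀ − (0.0145/(2A)) t.
t = 2A(√h₀ − √h)/0.0145 = 2·7.29·(√3.57 − √0.443)/0.0145
  = 14.580 × (1.8894 − 0.66558) / 0.0145 = 1230.6 s.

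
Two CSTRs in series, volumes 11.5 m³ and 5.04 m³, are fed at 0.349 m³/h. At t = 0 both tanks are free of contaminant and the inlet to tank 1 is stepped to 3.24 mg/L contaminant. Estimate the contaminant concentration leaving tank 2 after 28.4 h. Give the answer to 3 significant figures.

1.16 mg/L

Time constants: τᵢ = Vᵢ/Q for each well-mixed tank.
τ₁ = 11.5/0.349 = 32.951 h; τ₂ = 5.04/0.349 = 14.441 h.
Solving the cascade with C₁(0)=C₂(0)=0 gives C₂(t) = C_in[1 − (τ₁ e^(−t/τ₁) − τ₂ e^(−t/τ₂))/(τ₁ − τ₂)].
At t = 28.4: e^(−t/τ₁) = 0.42237, e^(−t/τ₂) = 0.13993.
C₂ = 3.24·[1 − (32.951·0.42237 − 14.441·0.13993)/(18.510)] = 3.24·0.35728 = 1.1576 mg/L.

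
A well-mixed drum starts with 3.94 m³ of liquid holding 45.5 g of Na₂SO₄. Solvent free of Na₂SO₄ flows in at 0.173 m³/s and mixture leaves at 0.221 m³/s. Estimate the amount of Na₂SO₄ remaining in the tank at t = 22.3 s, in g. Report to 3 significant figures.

10.6 g

Total volume: dV/dt = Q_in − Q_out = -0.048000 m³/s, so V(t) = 3.94 − 0.048000 t and V(22.3) = 2.8696 m³.
Species balance (pure solvent in): dm/dt = −Q_out · m/V(t).
Separate: dm/m = −Q_out dt/V(t) ⇒ ln(m/m₀) = −(Q_out/(Q_in−Q_out)) ln(V/V₀).
m = m₀ (V₀/V)^(Q_out/(Q_in−Q_out)) = 45.5 × (3.94/2.8696)^(-4.6042) = 10.571 g.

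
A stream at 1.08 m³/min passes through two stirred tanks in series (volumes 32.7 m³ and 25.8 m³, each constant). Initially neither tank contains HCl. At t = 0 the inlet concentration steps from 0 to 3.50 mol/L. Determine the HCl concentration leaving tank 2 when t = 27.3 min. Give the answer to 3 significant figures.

0.941 mol/L

Time constants: τᵢ = Vᵢ/Q for each well-mixed tank.
τ₁ = 32.7/1.08 = 30.278 min; τ₂ = 25.8/1.08 = 23.889 min.
Tank 1: C₁ = C_in(1 − e^(−t/τ₁)). Tank 2 (τ₁ ≠ τ₂): C₂ = C_in[1 − (τ₁ e^(−t/τ₁) − τ₂ e^(−t/τ₂))/(τ₁ − τ₂)].
At t = 27.3: e^(−t/τ₁) = 0.40590, e^(−t/τ₂) = 0.31893.
C₂ = 3.50·[1 − (30.278·0.40590 − 23.889·0.31893)/(6.3889)] = 3.50·0.26891 = 0.94117 mol/L.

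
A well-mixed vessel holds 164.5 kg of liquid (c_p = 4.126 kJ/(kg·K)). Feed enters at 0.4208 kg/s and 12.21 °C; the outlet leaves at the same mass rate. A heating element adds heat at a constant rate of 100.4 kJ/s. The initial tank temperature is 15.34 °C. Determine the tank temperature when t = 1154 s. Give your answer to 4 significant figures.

67.18 °C

First-law balance (no shaft work): M c_p dT/dt = ṁ c_p (T_in − T) + 100.4.
τ = M/ṁ = 390.922 s; T_ss = T_in + Q̇/(ṁ c_p) = 12.21 + 100.4/(0.4208·4.126) = 70.0367 °C.
T approaches T_ss exponentially: T(t) = T_ss + (T₀ − T_ss) e^(−t/τ).
T(1154) = 70.0367 + (-54.6967)·e^(−1154/390.922) = 70.0367 + (-54.6967)·0.0522354 = 67.1796 °C.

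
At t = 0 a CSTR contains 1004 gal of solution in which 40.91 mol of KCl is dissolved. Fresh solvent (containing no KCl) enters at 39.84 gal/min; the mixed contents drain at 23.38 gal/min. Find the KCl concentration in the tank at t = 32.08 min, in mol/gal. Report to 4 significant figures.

Total volume: dV/dt = Q_in − Q_out = 16.4600 gal/min, so V(t) = 1004 + 16.4600 t and V(32.08) = 1532.04 gal.
Solute balance: dm/dt = 0 − Q_out C = −Q_out m/V(t).
Separate: dm/m = −Q_out dt/V(t) ⇒ ln(m/m₀) = −(Q_out/(Q_in−Q_out)) ln(V/V₀).
m = m₀ (V₀/V)^(Q_out/(Q_in−Q_out)) = 40.91 × (1004/1532.04)^(1.42041) = 22.4457 mol.
C = m/V = 22.4457/1532.04 = 0.0146509 mol/gal.

0.01465 mol/gal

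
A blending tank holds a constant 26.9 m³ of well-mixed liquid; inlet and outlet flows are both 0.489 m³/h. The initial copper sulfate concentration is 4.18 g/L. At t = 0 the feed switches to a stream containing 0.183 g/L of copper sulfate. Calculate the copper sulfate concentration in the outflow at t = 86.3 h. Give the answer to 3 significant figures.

Mass balance on the solute (V constant): V dC/dt = Q(C_in − C).
Time constant τ = V/Q = 26.9/0.489 = 55.010 h.
C approaches C_in exponentially: C(t) = C_in + (C₀ − C_in) e^(−t/τ).
C(86.3) = 0.183 + (4.18 − 0.183)·e^(−86.3/55.010) = 0.183 + (3.9970)·0.20830 = 1.0156 g/L.

1.02 g/L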